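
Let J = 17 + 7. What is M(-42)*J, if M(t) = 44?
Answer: 1056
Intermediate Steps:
J = 24
M(-42)*J = 44*24 = 1056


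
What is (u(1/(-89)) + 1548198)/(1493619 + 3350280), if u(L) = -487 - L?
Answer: 137746280/431107011 ≈ 0.31952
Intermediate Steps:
(u(1/(-89)) + 1548198)/(1493619 + 3350280) = ((-487 - 1/(-89)) + 1548198)/(1493619 + 3350280) = ((-487 - 1*(-1/89)) + 1548198)/4843899 = ((-487 + 1/89) + 1548198)*(1/4843899) = (-43342/89 + 1548198)*(1/4843899) = (137746280/89)*(1/4843899) = 137746280/431107011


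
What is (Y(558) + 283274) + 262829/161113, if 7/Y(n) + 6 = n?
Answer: 25192942636423/88934376 ≈ 2.8328e+5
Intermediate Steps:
Y(n) = 7/(-6 + n)
(Y(558) + 283274) + 262829/161113 = (7/(-6 + 558) + 283274) + 262829/161113 = (7/552 + 283274) + 262829*(1/161113) = (7*(1/552) + 283274) + 262829/161113 = (7/552 + 283274) + 262829/161113 = 156367255/552 + 262829/161113 = 25192942636423/88934376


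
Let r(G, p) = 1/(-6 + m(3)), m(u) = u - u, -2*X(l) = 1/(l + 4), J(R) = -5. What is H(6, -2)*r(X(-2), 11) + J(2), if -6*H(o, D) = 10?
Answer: -85/18 ≈ -4.7222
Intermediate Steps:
H(o, D) = -5/3 (H(o, D) = -⅙*10 = -5/3)
X(l) = -1/(2*(4 + l)) (X(l) = -1/(2*(l + 4)) = -1/(2*(4 + l)))
m(u) = 0
r(G, p) = -⅙ (r(G, p) = 1/(-6 + 0) = 1/(-6) = -⅙)
H(6, -2)*r(X(-2), 11) + J(2) = -5/3*(-⅙) - 5 = 5/18 - 5 = -85/18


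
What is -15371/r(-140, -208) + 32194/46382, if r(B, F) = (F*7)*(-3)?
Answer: -40879595/14471184 ≈ -2.8249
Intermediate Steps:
r(B, F) = -21*F (r(B, F) = (7*F)*(-3) = -21*F)
-15371/r(-140, -208) + 32194/46382 = -15371/((-21*(-208))) + 32194/46382 = -15371/4368 + 32194*(1/46382) = -15371*1/4368 + 16097/23191 = -15371/4368 + 16097/23191 = -40879595/14471184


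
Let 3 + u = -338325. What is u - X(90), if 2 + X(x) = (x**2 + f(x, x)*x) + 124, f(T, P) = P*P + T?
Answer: -1083650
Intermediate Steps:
f(T, P) = T + P**2 (f(T, P) = P**2 + T = T + P**2)
X(x) = 122 + x**2 + x*(x + x**2) (X(x) = -2 + ((x**2 + (x + x**2)*x) + 124) = -2 + ((x**2 + x*(x + x**2)) + 124) = -2 + (124 + x**2 + x*(x + x**2)) = 122 + x**2 + x*(x + x**2))
u = -338328 (u = -3 - 338325 = -338328)
u - X(90) = -338328 - (122 + 90**3 + 2*90**2) = -338328 - (122 + 729000 + 2*8100) = -338328 - (122 + 729000 + 16200) = -338328 - 1*745322 = -338328 - 745322 = -1083650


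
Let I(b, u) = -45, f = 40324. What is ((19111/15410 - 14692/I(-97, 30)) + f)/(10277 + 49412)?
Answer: 5637988303/8278267410 ≈ 0.68106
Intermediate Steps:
((19111/15410 - 14692/I(-97, 30)) + f)/(10277 + 49412) = ((19111/15410 - 14692/(-45)) + 40324)/(10277 + 49412) = ((19111*(1/15410) - 14692*(-1/45)) + 40324)/59689 = ((19111/15410 + 14692/45) + 40324)*(1/59689) = (45452743/138690 + 40324)*(1/59689) = (5637988303/138690)*(1/59689) = 5637988303/8278267410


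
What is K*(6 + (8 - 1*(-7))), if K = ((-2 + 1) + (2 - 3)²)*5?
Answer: 0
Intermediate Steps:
K = 0 (K = (-1 + (-1)²)*5 = (-1 + 1)*5 = 0*5 = 0)
K*(6 + (8 - 1*(-7))) = 0*(6 + (8 - 1*(-7))) = 0*(6 + (8 + 7)) = 0*(6 + 15) = 0*21 = 0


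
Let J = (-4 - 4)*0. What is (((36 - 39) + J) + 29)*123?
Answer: 3198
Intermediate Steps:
J = 0 (J = -8*0 = 0)
(((36 - 39) + J) + 29)*123 = (((36 - 39) + 0) + 29)*123 = ((-3 + 0) + 29)*123 = (-3 + 29)*123 = 26*123 = 3198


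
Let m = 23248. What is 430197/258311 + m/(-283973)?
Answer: 116159118553/73353349603 ≈ 1.5836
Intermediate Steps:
430197/258311 + m/(-283973) = 430197/258311 + 23248/(-283973) = 430197*(1/258311) + 23248*(-1/283973) = 430197/258311 - 23248/283973 = 116159118553/73353349603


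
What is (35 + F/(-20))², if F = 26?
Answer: 113569/100 ≈ 1135.7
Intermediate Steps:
(35 + F/(-20))² = (35 + 26/(-20))² = (35 + 26*(-1/20))² = (35 - 13/10)² = (337/10)² = 113569/100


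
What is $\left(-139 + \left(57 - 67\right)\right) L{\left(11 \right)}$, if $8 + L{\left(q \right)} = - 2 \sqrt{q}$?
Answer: $1192 + 298 \sqrt{11} \approx 2180.4$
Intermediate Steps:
$L{\left(q \right)} = -8 - 2 \sqrt{q}$
$\left(-139 + \left(57 - 67\right)\right) L{\left(11 \right)} = \left(-139 + \left(57 - 67\right)\right) \left(-8 - 2 \sqrt{11}\right) = \left(-139 - 10\right) \left(-8 - 2 \sqrt{11}\right) = - 149 \left(-8 - 2 \sqrt{11}\right) = 1192 + 298 \sqrt{11}$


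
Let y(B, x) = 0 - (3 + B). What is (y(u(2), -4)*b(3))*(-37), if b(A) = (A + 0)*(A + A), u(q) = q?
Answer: 3330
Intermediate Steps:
b(A) = 2*A**2 (b(A) = A*(2*A) = 2*A**2)
y(B, x) = -3 - B (y(B, x) = 0 + (-3 - B) = -3 - B)
(y(u(2), -4)*b(3))*(-37) = ((-3 - 1*2)*(2*3**2))*(-37) = ((-3 - 2)*(2*9))*(-37) = -5*18*(-37) = -90*(-37) = 3330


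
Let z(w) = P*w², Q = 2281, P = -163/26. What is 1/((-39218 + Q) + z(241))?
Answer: -26/10427565 ≈ -2.4934e-6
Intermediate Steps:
P = -163/26 (P = -163*1/26 = -163/26 ≈ -6.2692)
z(w) = -163*w²/26
1/((-39218 + Q) + z(241)) = 1/((-39218 + 2281) - 163/26*241²) = 1/(-36937 - 163/26*58081) = 1/(-36937 - 9467203/26) = 1/(-10427565/26) = -26/10427565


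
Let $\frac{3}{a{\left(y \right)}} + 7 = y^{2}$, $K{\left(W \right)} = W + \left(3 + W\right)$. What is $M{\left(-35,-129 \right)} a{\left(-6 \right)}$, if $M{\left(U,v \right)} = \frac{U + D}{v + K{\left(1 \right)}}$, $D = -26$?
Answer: $\frac{183}{3596} \approx 0.05089$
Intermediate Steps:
$K{\left(W \right)} = 3 + 2 W$
$a{\left(y \right)} = \frac{3}{-7 + y^{2}}$
$M{\left(U,v \right)} = \frac{-26 + U}{5 + v}$ ($M{\left(U,v \right)} = \frac{U - 26}{v + \left(3 + 2 \cdot 1\right)} = \frac{-26 + U}{v + \left(3 + 2\right)} = \frac{-26 + U}{v + 5} = \frac{-26 + U}{5 + v}$)
$M{\left(-35,-129 \right)} a{\left(-6 \right)} = \frac{-26 - 35}{5 - 129} \frac{3}{-7 + \left(-6\right)^{2}} = \frac{1}{-124} \left(-61\right) \frac{3}{-7 + 36} = \left(- \frac{1}{124}\right) \left(-61\right) \frac{3}{29} = \frac{61 \cdot 3 \cdot \frac{1}{29}}{124} = \frac{61}{124} \cdot \frac{3}{29} = \frac{183}{3596}$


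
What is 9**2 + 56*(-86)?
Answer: -4735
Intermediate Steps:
9**2 + 56*(-86) = 81 - 4816 = -4735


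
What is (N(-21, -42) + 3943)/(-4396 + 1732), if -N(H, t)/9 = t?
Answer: -4321/2664 ≈ -1.6220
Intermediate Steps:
N(H, t) = -9*t
(N(-21, -42) + 3943)/(-4396 + 1732) = (-9*(-42) + 3943)/(-4396 + 1732) = (378 + 3943)/(-2664) = 4321*(-1/2664) = -4321/2664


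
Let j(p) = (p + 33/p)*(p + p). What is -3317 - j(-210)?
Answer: -91583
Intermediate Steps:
j(p) = 2*p*(p + 33/p) (j(p) = (p + 33/p)*(2*p) = 2*p*(p + 33/p))
-3317 - j(-210) = -3317 - (66 + 2*(-210)²) = -3317 - (66 + 2*44100) = -3317 - (66 + 88200) = -3317 - 1*88266 = -3317 - 88266 = -91583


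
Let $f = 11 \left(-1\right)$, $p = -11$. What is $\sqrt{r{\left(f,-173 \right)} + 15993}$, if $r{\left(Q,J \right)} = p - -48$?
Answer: $\sqrt{16030} \approx 126.61$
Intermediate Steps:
$f = -11$
$r{\left(Q,J \right)} = 37$ ($r{\left(Q,J \right)} = -11 - -48 = -11 + 48 = 37$)
$\sqrt{r{\left(f,-173 \right)} + 15993} = \sqrt{37 + 15993} = \sqrt{16030}$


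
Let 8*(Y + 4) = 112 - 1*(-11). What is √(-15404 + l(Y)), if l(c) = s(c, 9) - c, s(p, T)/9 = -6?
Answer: I*√247510/4 ≈ 124.38*I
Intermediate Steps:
Y = 91/8 (Y = -4 + (112 - 1*(-11))/8 = -4 + (112 + 11)/8 = -4 + (⅛)*123 = -4 + 123/8 = 91/8 ≈ 11.375)
s(p, T) = -54 (s(p, T) = 9*(-6) = -54)
l(c) = -54 - c
√(-15404 + l(Y)) = √(-15404 + (-54 - 1*91/8)) = √(-15404 + (-54 - 91/8)) = √(-15404 - 523/8) = √(-123755/8) = I*√247510/4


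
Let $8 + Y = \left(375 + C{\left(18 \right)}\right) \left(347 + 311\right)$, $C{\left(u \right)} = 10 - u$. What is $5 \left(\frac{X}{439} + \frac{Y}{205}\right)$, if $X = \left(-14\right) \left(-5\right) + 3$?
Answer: $\frac{106023807}{17999} \approx 5890.5$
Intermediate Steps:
$X = 73$ ($X = 70 + 3 = 73$)
$Y = 241478$ ($Y = -8 + \left(375 + \left(10 - 18\right)\right) \left(347 + 311\right) = -8 + \left(375 + \left(10 - 18\right)\right) 658 = -8 + \left(375 - 8\right) 658 = -8 + 367 \cdot 658 = -8 + 241486 = 241478$)
$5 \left(\frac{X}{439} + \frac{Y}{205}\right) = 5 \left(\frac{73}{439} + \frac{241478}{205}\right) = 5 \cdot \frac{106023807}{89995} = \frac{106023807}{17999}$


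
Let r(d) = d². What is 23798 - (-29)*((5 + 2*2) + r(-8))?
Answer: 25915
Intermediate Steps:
23798 - (-29)*((5 + 2*2) + r(-8)) = 23798 - (-29)*((5 + 2*2) + (-8)²) = 23798 - (-29)*((5 + 4) + 64) = 23798 - (-29)*(9 + 64) = 23798 - (-29)*73 = 23798 - 1*(-2117) = 23798 + 2117 = 25915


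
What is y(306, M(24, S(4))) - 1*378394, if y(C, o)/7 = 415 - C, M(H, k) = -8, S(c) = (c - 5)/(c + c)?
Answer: -377631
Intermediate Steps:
S(c) = (-5 + c)/(2*c) (S(c) = (-5 + c)/((2*c)) = (-5 + c)*(1/(2*c)) = (-5 + c)/(2*c))
y(C, o) = 2905 - 7*C (y(C, o) = 7*(415 - C) = 2905 - 7*C)
y(306, M(24, S(4))) - 1*378394 = (2905 - 7*306) - 1*378394 = (2905 - 2142) - 378394 = 763 - 378394 = -377631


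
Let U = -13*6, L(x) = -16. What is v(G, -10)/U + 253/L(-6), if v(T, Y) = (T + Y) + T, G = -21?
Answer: -727/48 ≈ -15.146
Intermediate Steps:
v(T, Y) = Y + 2*T
U = -78
v(G, -10)/U + 253/L(-6) = (-10 + 2*(-21))/(-78) + 253/(-16) = (-10 - 42)*(-1/78) + 253*(-1/16) = -52*(-1/78) - 253/16 = ⅔ - 253/16 = -727/48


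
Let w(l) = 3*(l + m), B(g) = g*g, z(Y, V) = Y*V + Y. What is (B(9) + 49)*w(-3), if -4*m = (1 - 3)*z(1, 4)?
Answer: -195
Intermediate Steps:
z(Y, V) = Y + V*Y (z(Y, V) = V*Y + Y = Y + V*Y)
m = 5/2 (m = -(1 - 3)*1*(1 + 4)/4 = -(-1)*1*5/2 = -(-1)*5/2 = -1/4*(-10) = 5/2 ≈ 2.5000)
B(g) = g**2
w(l) = 15/2 + 3*l (w(l) = 3*(l + 5/2) = 3*(5/2 + l) = 15/2 + 3*l)
(B(9) + 49)*w(-3) = (9**2 + 49)*(15/2 + 3*(-3)) = (81 + 49)*(15/2 - 9) = 130*(-3/2) = -195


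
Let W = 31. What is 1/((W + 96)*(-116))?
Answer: -1/14732 ≈ -6.7879e-5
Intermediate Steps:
1/((W + 96)*(-116)) = 1/((31 + 96)*(-116)) = 1/(127*(-116)) = 1/(-14732) = -1/14732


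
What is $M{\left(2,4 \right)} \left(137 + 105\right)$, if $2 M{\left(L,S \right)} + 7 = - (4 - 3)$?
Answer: $-968$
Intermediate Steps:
$M{\left(L,S \right)} = -4$ ($M{\left(L,S \right)} = - \frac{7}{2} + \frac{\left(-1\right) \left(4 - 3\right)}{2} = - \frac{7}{2} + \frac{\left(-1\right) 1}{2} = - \frac{7}{2} + \frac{1}{2} \left(-1\right) = - \frac{7}{2} - \frac{1}{2} = -4$)
$M{\left(2,4 \right)} \left(137 + 105\right) = - 4 \left(137 + 105\right) = \left(-4\right) 242 = -968$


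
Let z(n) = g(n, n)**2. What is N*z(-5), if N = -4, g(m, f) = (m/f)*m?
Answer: -100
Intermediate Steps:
g(m, f) = m**2/f
z(n) = n**2 (z(n) = (n**2/n)**2 = n**2)
N*z(-5) = -4*(-5)**2 = -4*25 = -100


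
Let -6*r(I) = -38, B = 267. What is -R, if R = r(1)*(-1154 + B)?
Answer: 16853/3 ≈ 5617.7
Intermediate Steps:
r(I) = 19/3 (r(I) = -1/6*(-38) = 19/3)
R = -16853/3 (R = 19*(-1154 + 267)/3 = (19/3)*(-887) = -16853/3 ≈ -5617.7)
-R = -1*(-16853/3) = 16853/3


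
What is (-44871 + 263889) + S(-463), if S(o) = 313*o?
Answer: 74099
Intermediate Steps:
(-44871 + 263889) + S(-463) = (-44871 + 263889) + 313*(-463) = 219018 - 144919 = 74099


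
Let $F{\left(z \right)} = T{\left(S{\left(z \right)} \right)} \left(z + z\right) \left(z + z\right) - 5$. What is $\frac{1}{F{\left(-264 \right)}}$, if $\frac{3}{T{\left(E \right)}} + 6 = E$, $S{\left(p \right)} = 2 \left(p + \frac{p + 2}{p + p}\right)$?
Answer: $- \frac{70357}{110750249} \approx -0.00063528$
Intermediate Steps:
$S{\left(p \right)} = 2 p + \frac{2 + p}{p}$ ($S{\left(p \right)} = 2 \left(p + \frac{2 + p}{2 p}\right) = 2 p + \frac{2 + p}{p}$)
$T{\left(E \right)} = \frac{3}{-6 + E}$
$F{\left(z \right)} = -5 + \frac{12 z^{2}}{-5 + 2 z + \frac{2}{z}}$ ($F{\left(z \right)} = \frac{3}{-6 + \left(1 + 2 z + \frac{2}{z}\right)} \left(z + z\right) \left(z + z\right) - 5 = \frac{3}{-5 + 2 z + \frac{2}{z}} 2 z 2 z - 5 = \frac{3}{-5 + 2 z + \frac{2}{z}} 4 z^{2} - 5 = \frac{12 z^{2}}{-5 + 2 z + \frac{2}{z}} - 5 = -5 + \frac{12 z^{2}}{-5 + 2 z + \frac{2}{z}}$)
$\frac{1}{F{\left(-264 \right)}} = \frac{1}{\frac{1}{2 - 264 \left(-5 + 2 \left(-264\right)\right)} \left(-10 + 12 \left(-264\right)^{3} - - 1320 \left(-5 + 2 \left(-264\right)\right)\right)} = \frac{1}{\frac{1}{2 - 264 \left(-5 - 528\right)} \left(-10 + 12 \left(-18399744\right) - - 1320 \left(-5 - 528\right)\right)} = \frac{1}{\frac{1}{2 - -140712} \left(-10 - 220796928 - \left(-1320\right) \left(-533\right)\right)} = \frac{1}{\frac{1}{2 + 140712} \left(-10 - 220796928 - 703560\right)} = \frac{1}{\frac{1}{140714} \left(-221500498\right)} = \frac{1}{- \frac{110750249}{70357}} = - \frac{70357}{110750249}$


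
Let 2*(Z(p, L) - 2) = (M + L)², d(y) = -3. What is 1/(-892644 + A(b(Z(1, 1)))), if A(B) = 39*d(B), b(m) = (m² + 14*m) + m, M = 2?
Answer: -1/892761 ≈ -1.1201e-6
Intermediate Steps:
Z(p, L) = 2 + (2 + L)²/2
b(m) = m² + 15*m
A(B) = -117 (A(B) = 39*(-3) = -117)
1/(-892644 + A(b(Z(1, 1)))) = 1/(-892644 - 117) = 1/(-892761) = -1/892761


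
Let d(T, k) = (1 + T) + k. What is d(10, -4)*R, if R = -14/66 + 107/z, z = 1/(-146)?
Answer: -3608731/33 ≈ -1.0936e+5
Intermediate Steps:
d(T, k) = 1 + T + k
z = -1/146 ≈ -0.0068493
R = -515533/33 (R = -14/66 + 107/(-1/146) = -14*1/66 + 107*(-146) = -7/33 - 15622 = -515533/33 ≈ -15622.)
d(10, -4)*R = (1 + 10 - 4)*(-515533/33) = 7*(-515533/33) = -3608731/33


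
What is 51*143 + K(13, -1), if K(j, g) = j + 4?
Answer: 7310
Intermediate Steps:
K(j, g) = 4 + j
51*143 + K(13, -1) = 51*143 + (4 + 13) = 7293 + 17 = 7310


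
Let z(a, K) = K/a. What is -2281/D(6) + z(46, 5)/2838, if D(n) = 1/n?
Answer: -1786679923/130548 ≈ -13686.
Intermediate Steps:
-2281/D(6) + z(46, 5)/2838 = -2281/(1/6) + (5/46)/2838 = -2281/⅙ + (5*(1/46))*(1/2838) = -2281*6 + (5/46)*(1/2838) = -13686 + 5/130548 = -1786679923/130548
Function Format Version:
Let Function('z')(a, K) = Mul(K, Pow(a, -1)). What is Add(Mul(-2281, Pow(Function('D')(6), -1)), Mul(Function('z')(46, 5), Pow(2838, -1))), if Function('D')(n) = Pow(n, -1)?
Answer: Rational(-1786679923, 130548) ≈ -13686.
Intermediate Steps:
Add(Mul(-2281, Pow(Function('D')(6), -1)), Mul(Function('z')(46, 5), Pow(2838, -1))) = Add(Mul(-2281, Pow(Pow(6, -1), -1)), Mul(Mul(5, Pow(46, -1)), Pow(2838, -1))) = Add(Mul(-2281, Pow(Rational(1, 6), -1)), Mul(Mul(5, Rational(1, 46)), Rational(1, 2838))) = Add(Mul(-2281, 6), Mul(Rational(5, 46), Rational(1, 2838))) = Add(-13686, Rational(5, 130548)) = Rational(-1786679923, 130548)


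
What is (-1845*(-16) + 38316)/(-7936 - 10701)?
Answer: -67836/18637 ≈ -3.6399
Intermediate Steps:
(-1845*(-16) + 38316)/(-7936 - 10701) = (-41*(-720) + 38316)/(-18637) = (29520 + 38316)*(-1/18637) = 67836*(-1/18637) = -67836/18637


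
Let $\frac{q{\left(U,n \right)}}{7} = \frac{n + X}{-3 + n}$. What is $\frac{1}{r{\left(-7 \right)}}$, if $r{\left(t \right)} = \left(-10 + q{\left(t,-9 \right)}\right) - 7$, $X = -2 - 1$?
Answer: $- \frac{1}{10} \approx -0.1$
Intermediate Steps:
$X = -3$ ($X = -2 - 1 = -3$)
$q{\left(U,n \right)} = 7$ ($q{\left(U,n \right)} = 7 \frac{n - 3}{-3 + n} = 7 \frac{-3 + n}{-3 + n} = 7 \cdot 1 = 7$)
$r{\left(t \right)} = -10$ ($r{\left(t \right)} = \left(-10 + 7\right) - 7 = -3 - 7 = -10$)
$\frac{1}{r{\left(-7 \right)}} = \frac{1}{-10} = - \frac{1}{10}$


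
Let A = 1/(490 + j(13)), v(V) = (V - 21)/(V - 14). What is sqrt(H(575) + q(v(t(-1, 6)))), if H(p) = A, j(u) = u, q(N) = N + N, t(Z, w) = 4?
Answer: 2*sqrt(5379585)/2515 ≈ 1.8444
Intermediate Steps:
v(V) = (-21 + V)/(-14 + V)
q(N) = 2*N
A = 1/503 (A = 1/(490 + 13) = 1/503 ≈ 0.0019881)
H(p) = 1/503
sqrt(H(575) + q(v(t(-1, 6)))) = sqrt(1/503 + 2*((-21 + 4)/(-14 + 4))) = sqrt(1/503 + 2*(-17/(-10))) = sqrt(1/503 + 2*(-1/10*(-17))) = sqrt(1/503 + 2*(17/10)) = sqrt(1/503 + 17/5) = sqrt(8556/2515) = 2*sqrt(5379585)/2515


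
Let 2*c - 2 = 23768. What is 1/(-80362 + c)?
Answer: -1/68477 ≈ -1.4603e-5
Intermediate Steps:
c = 11885 (c = 1 + (½)*23768 = 1 + 11884 = 11885)
1/(-80362 + c) = 1/(-80362 + 11885) = 1/(-68477) = -1/68477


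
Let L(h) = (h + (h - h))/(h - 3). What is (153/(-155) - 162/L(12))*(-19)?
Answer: 721449/310 ≈ 2327.3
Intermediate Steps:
L(h) = h/(-3 + h) (L(h) = (h + 0)/(-3 + h) = h/(-3 + h))
(153/(-155) - 162/L(12))*(-19) = (153/(-155) - 162/(12/(-3 + 12)))*(-19) = (153*(-1/155) - 162/(12/9))*(-19) = (-153/155 - 162/(12*(⅑)))*(-19) = (-153/155 - 162/4/3)*(-19) = (-153/155 - 162*¾)*(-19) = (-153/155 - 243/2)*(-19) = -37971/310*(-19) = 721449/310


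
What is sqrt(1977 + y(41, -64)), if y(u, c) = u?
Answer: sqrt(2018) ≈ 44.922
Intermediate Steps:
sqrt(1977 + y(41, -64)) = sqrt(1977 + 41) = sqrt(2018)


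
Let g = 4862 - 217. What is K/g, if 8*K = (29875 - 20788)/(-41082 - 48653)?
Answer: -9087/3334552600 ≈ -2.7251e-6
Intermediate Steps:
g = 4645
K = -9087/717880 (K = ((29875 - 20788)/(-41082 - 48653))/8 = (9087/(-89735))/8 = (9087*(-1/89735))/8 = (⅛)*(-9087/89735) = -9087/717880 ≈ -0.012658)
K/g = -9087/717880/4645 = -9087/717880*1/4645 = -9087/3334552600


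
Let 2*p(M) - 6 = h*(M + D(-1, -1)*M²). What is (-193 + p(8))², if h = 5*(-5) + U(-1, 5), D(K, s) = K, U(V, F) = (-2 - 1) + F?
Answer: 206116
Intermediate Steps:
U(V, F) = -3 + F
h = -23 (h = 5*(-5) + (-3 + 5) = -25 + 2 = -23)
p(M) = 3 - 23*M/2 + 23*M²/2 (p(M) = 3 + (-23*(M - M²))/2 = 3 + (-23*M + 23*M²)/2 = 3 + (-23*M/2 + 23*M²/2) = 3 - 23*M/2 + 23*M²/2)
(-193 + p(8))² = (-193 + (3 - 23/2*8 + (23/2)*8²))² = (-193 + (3 - 92 + (23/2)*64))² = (-193 + (3 - 92 + 736))² = (-193 + 647)² = 454² = 206116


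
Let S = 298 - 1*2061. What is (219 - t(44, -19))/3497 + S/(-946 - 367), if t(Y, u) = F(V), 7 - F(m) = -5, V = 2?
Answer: 495154/353197 ≈ 1.4019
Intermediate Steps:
F(m) = 12 (F(m) = 7 - 1*(-5) = 7 + 5 = 12)
t(Y, u) = 12
S = -1763 (S = 298 - 2061 = -1763)
(219 - t(44, -19))/3497 + S/(-946 - 367) = (219 - 1*12)/3497 - 1763/(-946 - 367) = (219 - 12)*(1/3497) - 1763/(-1313) = 207*(1/3497) - 1763*(-1/1313) = 207/3497 + 1763/1313 = 495154/353197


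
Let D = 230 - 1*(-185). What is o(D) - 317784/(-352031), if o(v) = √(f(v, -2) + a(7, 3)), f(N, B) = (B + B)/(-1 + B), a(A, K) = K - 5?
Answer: 317784/352031 + I*√6/3 ≈ 0.90272 + 0.8165*I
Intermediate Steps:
D = 415 (D = 230 + 185 = 415)
a(A, K) = -5 + K
f(N, B) = 2*B/(-1 + B) (f(N, B) = (2*B)/(-1 + B) = 2*B/(-1 + B))
o(v) = I*√6/3 (o(v) = √(2*(-2)/(-1 - 2) + (-5 + 3)) = √(2*(-2)/(-3) - 2) = √(2*(-2)*(-⅓) - 2) = √(4/3 - 2) = √(-⅔) = I*√6/3)
o(D) - 317784/(-352031) = I*√6/3 - 317784/(-352031) = I*√6/3 - 317784*(-1)/352031 = I*√6/3 - 1*(-317784/352031) = I*√6/3 + 317784/352031 = 317784/352031 + I*√6/3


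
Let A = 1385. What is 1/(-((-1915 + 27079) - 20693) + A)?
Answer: -1/3086 ≈ -0.00032404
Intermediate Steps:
1/(-((-1915 + 27079) - 20693) + A) = 1/(-((-1915 + 27079) - 20693) + 1385) = 1/(-(25164 - 20693) + 1385) = 1/(-1*4471 + 1385) = 1/(-4471 + 1385) = 1/(-3086) = -1/3086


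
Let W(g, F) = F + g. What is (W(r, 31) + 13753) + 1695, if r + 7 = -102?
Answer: 15370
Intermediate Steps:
r = -109 (r = -7 - 102 = -109)
(W(r, 31) + 13753) + 1695 = ((31 - 109) + 13753) + 1695 = (-78 + 13753) + 1695 = 13675 + 1695 = 15370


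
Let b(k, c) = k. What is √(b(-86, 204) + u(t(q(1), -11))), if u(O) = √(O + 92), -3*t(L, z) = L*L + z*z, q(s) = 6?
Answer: √(-774 + 3*√357)/3 ≈ 8.9276*I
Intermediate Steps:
t(L, z) = -L²/3 - z²/3 (t(L, z) = -(L*L + z*z)/3 = -(L² + z²)/3 = -L²/3 - z²/3)
u(O) = √(92 + O)
√(b(-86, 204) + u(t(q(1), -11))) = √(-86 + √(92 + (-⅓*6² - ⅓*(-11)²))) = √(-86 + √(92 + (-⅓*36 - ⅓*121))) = √(-86 + √(92 + (-12 - 121/3))) = √(-86 + √(92 - 157/3)) = √(-86 + √(119/3)) = √(-86 + √357/3)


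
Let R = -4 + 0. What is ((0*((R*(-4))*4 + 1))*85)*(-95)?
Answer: 0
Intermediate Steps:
R = -4
((0*((R*(-4))*4 + 1))*85)*(-95) = ((0*(-4*(-4)*4 + 1))*85)*(-95) = ((0*(16*4 + 1))*85)*(-95) = ((0*(64 + 1))*85)*(-95) = ((0*65)*85)*(-95) = (0*85)*(-95) = 0*(-95) = 0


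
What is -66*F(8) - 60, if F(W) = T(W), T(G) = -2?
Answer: 72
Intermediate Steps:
F(W) = -2
-66*F(8) - 60 = -66*(-2) - 60 = 132 - 60 = 72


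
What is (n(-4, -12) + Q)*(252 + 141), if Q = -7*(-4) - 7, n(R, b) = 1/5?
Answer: 41658/5 ≈ 8331.6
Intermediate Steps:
n(R, b) = ⅕
Q = 21 (Q = 28 - 7 = 21)
(n(-4, -12) + Q)*(252 + 141) = (⅕ + 21)*(252 + 141) = (106/5)*393 = 41658/5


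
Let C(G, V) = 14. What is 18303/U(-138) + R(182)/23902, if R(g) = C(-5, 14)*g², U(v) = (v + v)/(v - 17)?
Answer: 11322854761/1099492 ≈ 10298.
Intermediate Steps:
U(v) = 2*v/(-17 + v) (U(v) = (2*v)/(-17 + v) = 2*v/(-17 + v))
R(g) = 14*g²
18303/U(-138) + R(182)/23902 = 18303/((2*(-138)/(-17 - 138))) + (14*182²)/23902 = 18303/((2*(-138)/(-155))) + (14*33124)*(1/23902) = 18303/((2*(-138)*(-1/155))) + 463736*(1/23902) = 18303/(276/155) + 231868/11951 = 18303*(155/276) + 231868/11951 = 945655/92 + 231868/11951 = 11322854761/1099492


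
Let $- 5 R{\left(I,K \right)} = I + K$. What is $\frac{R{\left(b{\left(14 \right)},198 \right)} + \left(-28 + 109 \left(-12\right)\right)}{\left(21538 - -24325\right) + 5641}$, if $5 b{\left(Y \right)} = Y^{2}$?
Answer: $- \frac{17293}{643800} \approx -0.026861$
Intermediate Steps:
$b{\left(Y \right)} = \frac{Y^{2}}{5}$
$R{\left(I,K \right)} = - \frac{I}{5} - \frac{K}{5}$ ($R{\left(I,K \right)} = - \frac{I + K}{5} = - \frac{I}{5} - \frac{K}{5}$)
$\frac{R{\left(b{\left(14 \right)},198 \right)} + \left(-28 + 109 \left(-12\right)\right)}{\left(21538 - -24325\right) + 5641} = \frac{\left(- \frac{\frac{1}{5} \cdot 14^{2}}{5} - \frac{198}{5}\right) + \left(-28 + 109 \left(-12\right)\right)}{\left(21538 - -24325\right) + 5641} = \frac{\left(- \frac{\frac{1}{5} \cdot 196}{5} - \frac{198}{5}\right) - 1336}{\left(21538 + 24325\right) + 5641} = \frac{\left(\left(- \frac{1}{5}\right) \frac{196}{5} - \frac{198}{5}\right) - 1336}{45863 + 5641} = \frac{\left(- \frac{196}{25} - \frac{198}{5}\right) - 1336}{51504} = \left(- \frac{1186}{25} - 1336\right) \frac{1}{51504} = \left(- \frac{34586}{25}\right) \frac{1}{51504} = - \frac{17293}{643800}$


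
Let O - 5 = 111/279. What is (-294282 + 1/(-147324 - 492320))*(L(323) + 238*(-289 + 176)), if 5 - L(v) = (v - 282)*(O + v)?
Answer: 353210955604480261/29743446 ≈ 1.1875e+10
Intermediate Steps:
O = 502/93 (O = 5 + 111/279 = 5 + 111*(1/279) = 5 + 37/93 = 502/93 ≈ 5.3979)
L(v) = 5 - (-282 + v)*(502/93 + v) (L(v) = 5 - (v - 282)*(502/93 + v) = 5 - (-282 + v)*(502/93 + v))
(-294282 + 1/(-147324 - 492320))*(L(323) + 238*(-289 + 176)) = (-294282 + 1/(-147324 - 492320))*((47343/31 - 1*323**2 + (25724/93)*323) + 238*(-289 + 176)) = (-294282 + 1/(-639644))*((47343/31 - 1*104329 + 8308852/93) + 238*(-113)) = (-294282 - 1/639644)*((47343/31 - 104329 + 8308852/93) - 26894) = -188235715609*(-1251716/93 - 26894)/639644 = -188235715609/639644*(-3752858/93) = 353210955604480261/29743446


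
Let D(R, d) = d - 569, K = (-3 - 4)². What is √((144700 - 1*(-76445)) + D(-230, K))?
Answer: 25*√353 ≈ 469.71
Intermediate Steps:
K = 49 (K = (-7)² = 49)
D(R, d) = -569 + d
√((144700 - 1*(-76445)) + D(-230, K)) = √((144700 - 1*(-76445)) + (-569 + 49)) = √((144700 + 76445) - 520) = √(221145 - 520) = √220625 = 25*√353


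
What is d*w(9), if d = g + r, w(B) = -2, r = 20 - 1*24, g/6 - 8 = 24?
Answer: -376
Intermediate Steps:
g = 192 (g = 48 + 6*24 = 48 + 144 = 192)
r = -4 (r = 20 - 24 = -4)
d = 188 (d = 192 - 4 = 188)
d*w(9) = 188*(-2) = -376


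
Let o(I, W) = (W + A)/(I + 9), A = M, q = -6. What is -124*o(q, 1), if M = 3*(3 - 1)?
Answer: -868/3 ≈ -289.33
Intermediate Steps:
M = 6 (M = 3*2 = 6)
A = 6
o(I, W) = (6 + W)/(9 + I) (o(I, W) = (W + 6)/(I + 9) = (6 + W)/(9 + I))
-124*o(q, 1) = -124*(6 + 1)/(9 - 6) = -124*7/3 = -868/3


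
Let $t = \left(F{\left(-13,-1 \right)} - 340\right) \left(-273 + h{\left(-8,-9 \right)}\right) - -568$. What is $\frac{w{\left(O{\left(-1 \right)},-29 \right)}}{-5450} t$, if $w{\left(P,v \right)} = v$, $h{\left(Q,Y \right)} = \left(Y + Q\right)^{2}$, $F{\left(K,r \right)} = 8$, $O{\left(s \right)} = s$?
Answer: $- \frac{68788}{2725} \approx -25.243$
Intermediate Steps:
$h{\left(Q,Y \right)} = \left(Q + Y\right)^{2}$
$t = -4744$ ($t = \left(8 - 340\right) \left(-273 + \left(-8 - 9\right)^{2}\right) - -568 = - 332 \left(-273 + \left(-17\right)^{2}\right) + 568 = - 332 \left(-273 + 289\right) + 568 = \left(-332\right) 16 + 568 = -5312 + 568 = -4744$)
$\frac{w{\left(O{\left(-1 \right)},-29 \right)}}{-5450} t = - \frac{29}{-5450} \left(-4744\right) = \left(-29\right) \left(- \frac{1}{5450}\right) \left(-4744\right) = \frac{29}{5450} \left(-4744\right) = - \frac{68788}{2725}$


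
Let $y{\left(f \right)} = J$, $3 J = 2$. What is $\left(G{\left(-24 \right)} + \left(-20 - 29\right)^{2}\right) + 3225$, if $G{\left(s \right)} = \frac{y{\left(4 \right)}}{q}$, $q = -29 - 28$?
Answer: $\frac{962044}{171} \approx 5626.0$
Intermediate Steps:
$J = \frac{2}{3}$ ($J = \frac{1}{3} \cdot 2 = \frac{2}{3} \approx 0.66667$)
$q = -57$ ($q = -29 - 28 = -57$)
$y{\left(f \right)} = \frac{2}{3}$
$G{\left(s \right)} = - \frac{2}{171}$ ($G{\left(s \right)} = \frac{2}{3 \left(-57\right)} = \frac{2}{3} \left(- \frac{1}{57}\right) = - \frac{2}{171}$)
$\left(G{\left(-24 \right)} + \left(-20 - 29\right)^{2}\right) + 3225 = \left(- \frac{2}{171} + \left(-20 - 29\right)^{2}\right) + 3225 = \left(- \frac{2}{171} + \left(-49\right)^{2}\right) + 3225 = \left(- \frac{2}{171} + 2401\right) + 3225 = \frac{410569}{171} + 3225 = \frac{962044}{171}$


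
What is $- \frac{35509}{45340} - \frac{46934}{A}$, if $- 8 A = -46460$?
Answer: $- \frac{933682431}{105324820} \approx -8.8648$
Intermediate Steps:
$A = \frac{11615}{2}$ ($A = \left(- \frac{1}{8}\right) \left(-46460\right) = \frac{11615}{2} \approx 5807.5$)
$- \frac{35509}{45340} - \frac{46934}{A} = - \frac{35509}{45340} - \frac{46934}{\frac{11615}{2}} = \left(-35509\right) \frac{1}{45340} - \frac{93868}{11615} = - \frac{35509}{45340} - \frac{93868}{11615} = - \frac{933682431}{105324820}$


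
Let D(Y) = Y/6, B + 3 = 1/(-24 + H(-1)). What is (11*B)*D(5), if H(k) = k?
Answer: -418/15 ≈ -27.867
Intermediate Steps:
B = -76/25 (B = -3 + 1/(-24 - 1) = -3 + 1/(-25) = -3 - 1/25 = -76/25 ≈ -3.0400)
D(Y) = Y/6 (D(Y) = Y*(⅙) = Y/6)
(11*B)*D(5) = (11*(-76/25))*((⅙)*5) = -836/25*⅚ = -418/15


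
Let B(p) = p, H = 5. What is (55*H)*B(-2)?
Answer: -550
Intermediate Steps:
(55*H)*B(-2) = (55*5)*(-2) = 275*(-2) = -550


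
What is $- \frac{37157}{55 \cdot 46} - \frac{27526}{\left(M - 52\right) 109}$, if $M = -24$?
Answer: $- \frac{29770976}{2619815} \approx -11.364$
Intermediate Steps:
$- \frac{37157}{55 \cdot 46} - \frac{27526}{\left(M - 52\right) 109} = - \frac{37157}{55 \cdot 46} - \frac{27526}{\left(-24 - 52\right) 109} = - \frac{37157}{2530} - \frac{27526}{\left(-76\right) 109} = \left(-37157\right) \frac{1}{2530} - \frac{27526}{-8284} = - \frac{37157}{2530} - - \frac{13763}{4142} = - \frac{37157}{2530} + \frac{13763}{4142} = - \frac{29770976}{2619815}$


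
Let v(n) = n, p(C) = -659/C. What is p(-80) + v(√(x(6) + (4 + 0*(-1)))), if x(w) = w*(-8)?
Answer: 659/80 + 2*I*√11 ≈ 8.2375 + 6.6332*I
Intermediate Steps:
x(w) = -8*w
p(-80) + v(√(x(6) + (4 + 0*(-1)))) = -659/(-80) + √(-8*6 + (4 + 0*(-1))) = -659*(-1/80) + √(-48 + (4 + 0)) = 659/80 + √(-48 + 4) = 659/80 + √(-44) = 659/80 + 2*I*√11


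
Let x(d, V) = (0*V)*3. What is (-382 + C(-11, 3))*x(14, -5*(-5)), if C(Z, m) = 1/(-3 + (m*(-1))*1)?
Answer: 0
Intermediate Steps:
x(d, V) = 0 (x(d, V) = 0*3 = 0)
C(Z, m) = 1/(-3 - m) (C(Z, m) = 1/(-3 - m*1) = 1/(-3 - m))
(-382 + C(-11, 3))*x(14, -5*(-5)) = (-382 - 1/(3 + 3))*0 = (-382 - 1/6)*0 = -2293/6*0 = 0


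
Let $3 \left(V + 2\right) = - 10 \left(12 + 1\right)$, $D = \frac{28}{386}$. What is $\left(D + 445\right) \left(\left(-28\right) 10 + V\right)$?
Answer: $- \frac{27945808}{193} \approx -1.448 \cdot 10^{5}$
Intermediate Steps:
$D = \frac{14}{193}$ ($D = 28 \cdot \frac{1}{386} = \frac{14}{193} \approx 0.072539$)
$V = - \frac{136}{3}$ ($V = -2 + \frac{\left(-10\right) \left(12 + 1\right)}{3} = -2 + \frac{\left(-10\right) 13}{3} = -2 + \frac{1}{3} \left(-130\right) = -2 - \frac{130}{3} = - \frac{136}{3} \approx -45.333$)
$\left(D + 445\right) \left(\left(-28\right) 10 + V\right) = \left(\frac{14}{193} + 445\right) \left(\left(-28\right) 10 - \frac{136}{3}\right) = \frac{85899 \left(-280 - \frac{136}{3}\right)}{193} = \frac{85899}{193} \left(- \frac{976}{3}\right) = - \frac{27945808}{193}$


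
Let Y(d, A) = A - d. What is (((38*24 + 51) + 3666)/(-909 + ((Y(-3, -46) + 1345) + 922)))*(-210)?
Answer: -194418/263 ≈ -739.23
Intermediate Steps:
(((38*24 + 51) + 3666)/(-909 + ((Y(-3, -46) + 1345) + 922)))*(-210) = (((38*24 + 51) + 3666)/(-909 + (((-46 - 1*(-3)) + 1345) + 922)))*(-210) = (((912 + 51) + 3666)/(-909 + (((-46 + 3) + 1345) + 922)))*(-210) = ((963 + 3666)/(-909 + ((-43 + 1345) + 922)))*(-210) = (4629/(-909 + (1302 + 922)))*(-210) = (4629/(-909 + 2224))*(-210) = (4629/1315)*(-210) = -194418/263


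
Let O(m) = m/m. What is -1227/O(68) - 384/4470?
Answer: -914179/745 ≈ -1227.1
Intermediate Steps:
O(m) = 1
-1227/O(68) - 384/4470 = -1227/1 - 384/4470 = -1227*1 - 384*1/4470 = -1227 - 64/745 = -914179/745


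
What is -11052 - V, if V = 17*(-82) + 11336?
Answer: -20994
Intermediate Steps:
V = 9942 (V = -1394 + 11336 = 9942)
-11052 - V = -11052 - 1*9942 = -11052 - 9942 = -20994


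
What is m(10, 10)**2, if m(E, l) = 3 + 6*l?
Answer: 3969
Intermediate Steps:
m(10, 10)**2 = (3 + 6*10)**2 = (3 + 60)**2 = 63**2 = 3969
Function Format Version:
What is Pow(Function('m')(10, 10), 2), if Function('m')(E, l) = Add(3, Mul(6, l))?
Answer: 3969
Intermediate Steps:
Pow(Function('m')(10, 10), 2) = Pow(Add(3, Mul(6, 10)), 2) = Pow(Add(3, 60), 2) = Pow(63, 2) = 3969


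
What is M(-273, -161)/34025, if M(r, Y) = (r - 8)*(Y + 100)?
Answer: 17141/34025 ≈ 0.50378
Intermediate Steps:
M(r, Y) = (-8 + r)*(100 + Y)
M(-273, -161)/34025 = (-800 - 8*(-161) + 100*(-273) - 161*(-273))/34025 = (-800 + 1288 - 27300 + 43953)*(1/34025) = 17141*(1/34025) = 17141/34025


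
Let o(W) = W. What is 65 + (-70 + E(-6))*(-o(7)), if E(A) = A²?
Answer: 303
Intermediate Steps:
65 + (-70 + E(-6))*(-o(7)) = 65 + (-70 + (-6)²)*(-1*7) = 65 + (-70 + 36)*(-7) = 65 - 34*(-7) = 65 + 238 = 303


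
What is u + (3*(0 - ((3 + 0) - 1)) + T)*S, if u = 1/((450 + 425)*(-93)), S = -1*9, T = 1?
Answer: 3661874/81375 ≈ 45.000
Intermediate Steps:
S = -9
u = -1/81375 (u = -1/93/875 = (1/875)*(-1/93) = -1/81375 ≈ -1.2289e-5)
u + (3*(0 - ((3 + 0) - 1)) + T)*S = -1/81375 + (3*(0 - ((3 + 0) - 1)) + 1)*(-9) = -1/81375 + (3*(0 - (3 - 1)) + 1)*(-9) = -1/81375 + (3*(0 - 1*2) + 1)*(-9) = -1/81375 + (3*(0 - 2) + 1)*(-9) = -1/81375 + (3*(-2) + 1)*(-9) = -1/81375 + (-6 + 1)*(-9) = -1/81375 - 5*(-9) = -1/81375 + 45 = 3661874/81375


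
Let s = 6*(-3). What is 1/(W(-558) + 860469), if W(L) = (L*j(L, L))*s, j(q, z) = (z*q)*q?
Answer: -1/1745054868459 ≈ -5.7305e-13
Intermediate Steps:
j(q, z) = z*q² (j(q, z) = (q*z)*q = z*q²)
s = -18
W(L) = -18*L⁴ (W(L) = (L*(L*L²))*(-18) = (L*L³)*(-18) = L⁴*(-18) = -18*L⁴)
1/(W(-558) + 860469) = 1/(-18*(-558)⁴ + 860469) = 1/(-18*96947540496 + 860469) = 1/(-1745055728928 + 860469) = 1/(-1745054868459) = -1/1745054868459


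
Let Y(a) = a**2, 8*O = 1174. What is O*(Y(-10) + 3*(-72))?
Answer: -17023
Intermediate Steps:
O = 587/4 (O = (1/8)*1174 = 587/4 ≈ 146.75)
O*(Y(-10) + 3*(-72)) = 587*((-10)**2 + 3*(-72))/4 = 587*(100 - 216)/4 = (587/4)*(-116) = -17023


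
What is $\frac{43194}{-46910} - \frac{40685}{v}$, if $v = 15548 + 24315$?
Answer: $- \frac{1815187886}{934986665} \approx -1.9414$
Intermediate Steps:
$v = 39863$
$\frac{43194}{-46910} - \frac{40685}{v} = \frac{43194}{-46910} - \frac{40685}{39863} = 43194 \left(- \frac{1}{46910}\right) - \frac{40685}{39863} = - \frac{21597}{23455} - \frac{40685}{39863} = - \frac{1815187886}{934986665}$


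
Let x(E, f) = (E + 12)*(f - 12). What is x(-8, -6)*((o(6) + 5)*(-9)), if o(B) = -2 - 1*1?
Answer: 1296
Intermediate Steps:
o(B) = -3 (o(B) = -2 - 1 = -3)
x(E, f) = (-12 + f)*(12 + E) (x(E, f) = (12 + E)*(-12 + f) = (-12 + f)*(12 + E))
x(-8, -6)*((o(6) + 5)*(-9)) = (-144 - 12*(-8) + 12*(-6) - 8*(-6))*((-3 + 5)*(-9)) = (-144 + 96 - 72 + 48)*(2*(-9)) = -72*(-18) = 1296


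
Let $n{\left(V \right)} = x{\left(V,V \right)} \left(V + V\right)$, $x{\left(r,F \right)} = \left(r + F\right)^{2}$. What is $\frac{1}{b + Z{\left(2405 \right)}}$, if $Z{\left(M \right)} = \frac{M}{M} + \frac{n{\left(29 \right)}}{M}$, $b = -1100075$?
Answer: $- \frac{2405}{2645482858} \approx -9.091 \cdot 10^{-7}$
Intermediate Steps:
$x{\left(r,F \right)} = \left(F + r\right)^{2}$
$n{\left(V \right)} = 8 V^{3}$ ($n{\left(V \right)} = \left(V + V\right)^{2} \left(V + V\right) = \left(2 V\right)^{2} \cdot 2 V = 4 V^{2} \cdot 2 V = 8 V^{3}$)
$Z{\left(M \right)} = 1 + \frac{195112}{M}$ ($Z{\left(M \right)} = \frac{M}{M} + \frac{8 \cdot 29^{3}}{M} = 1 + \frac{8 \cdot 24389}{M} = 1 + \frac{195112}{M}$)
$\frac{1}{b + Z{\left(2405 \right)}} = \frac{1}{-1100075 + \frac{195112 + 2405}{2405}} = \frac{1}{-1100075 + \frac{1}{2405} \cdot 197517} = \frac{1}{-1100075 + \frac{197517}{2405}} = \frac{1}{- \frac{2645482858}{2405}} = - \frac{2405}{2645482858}$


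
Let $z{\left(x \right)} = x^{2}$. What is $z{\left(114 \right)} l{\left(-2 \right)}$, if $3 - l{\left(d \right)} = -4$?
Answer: $90972$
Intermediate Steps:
$l{\left(d \right)} = 7$ ($l{\left(d \right)} = 3 - -4 = 3 + 4 = 7$)
$z{\left(114 \right)} l{\left(-2 \right)} = 114^{2} \cdot 7 = 12996 \cdot 7 = 90972$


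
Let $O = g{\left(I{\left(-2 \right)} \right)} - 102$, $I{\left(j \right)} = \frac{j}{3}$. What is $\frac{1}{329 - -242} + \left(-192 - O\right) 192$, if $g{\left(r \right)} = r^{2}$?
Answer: $- \frac{29746813}{1713} \approx -17365.0$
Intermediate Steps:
$I{\left(j \right)} = \frac{j}{3}$ ($I{\left(j \right)} = j \frac{1}{3} = \frac{j}{3}$)
$O = - \frac{914}{9}$ ($O = \left(\frac{1}{3} \left(-2\right)\right)^{2} - 102 = \left(- \frac{2}{3}\right)^{2} - 102 = \frac{4}{9} - 102 = - \frac{914}{9} \approx -101.56$)
$\frac{1}{329 - -242} + \left(-192 - O\right) 192 = \frac{1}{329 - -242} + \left(-192 - - \frac{914}{9}\right) 192 = \frac{1}{329 + 242} + \left(-192 + \frac{914}{9}\right) 192 = \frac{1}{571} - \frac{52096}{3} = - \frac{29746813}{1713}$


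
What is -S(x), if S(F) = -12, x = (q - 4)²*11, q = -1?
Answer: 12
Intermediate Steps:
x = 275 (x = (-1 - 4)²*11 = (-5)²*11 = 25*11 = 275)
-S(x) = -1*(-12) = 12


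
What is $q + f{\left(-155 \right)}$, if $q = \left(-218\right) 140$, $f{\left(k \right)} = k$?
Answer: $-30675$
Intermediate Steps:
$q = -30520$
$q + f{\left(-155 \right)} = -30520 - 155 = -30675$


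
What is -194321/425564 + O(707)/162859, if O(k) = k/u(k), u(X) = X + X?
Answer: -31646710957/69306927476 ≈ -0.45662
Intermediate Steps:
u(X) = 2*X
O(k) = ½ (O(k) = k/((2*k)) = k*(1/(2*k)) = ½)
-194321/425564 + O(707)/162859 = -194321/425564 + (½)/162859 = -194321*1/425564 + (½)*(1/162859) = -194321/425564 + 1/325718 = -31646710957/69306927476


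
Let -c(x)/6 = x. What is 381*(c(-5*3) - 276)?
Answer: -70866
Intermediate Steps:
c(x) = -6*x
381*(c(-5*3) - 276) = 381*(-(-30)*3 - 276) = 381*(-6*(-15) - 276) = 381*(90 - 276) = 381*(-186) = -70866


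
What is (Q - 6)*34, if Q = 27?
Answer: 714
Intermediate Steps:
(Q - 6)*34 = (27 - 6)*34 = 21*34 = 714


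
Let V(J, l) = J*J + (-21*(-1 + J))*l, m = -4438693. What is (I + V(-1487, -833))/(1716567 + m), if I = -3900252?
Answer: 27718667/2722126 ≈ 10.183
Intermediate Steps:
V(J, l) = J² + l*(21 - 21*J) (V(J, l) = J² + (21 - 21*J)*l = J² + l*(21 - 21*J))
(I + V(-1487, -833))/(1716567 + m) = (-3900252 + ((-1487)² + 21*(-833) - 21*(-1487)*(-833)))/(1716567 - 4438693) = (-3900252 + (2211169 - 17493 - 26012091))/(-2722126) = (-3900252 - 23818415)*(-1/2722126) = -27718667*(-1/2722126) = 27718667/2722126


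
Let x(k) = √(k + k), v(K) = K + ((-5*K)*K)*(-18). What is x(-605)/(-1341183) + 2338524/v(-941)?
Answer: 2338524/79692349 - 11*I*√10/1341183 ≈ 0.029344 - 2.5936e-5*I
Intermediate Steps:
v(K) = K + 90*K² (v(K) = K - 5*K²*(-18) = K + 90*K²)
x(k) = √2*√k (x(k) = √(2*k) = √2*√k)
x(-605)/(-1341183) + 2338524/v(-941) = (√2*√(-605))/(-1341183) + 2338524/((-941*(1 + 90*(-941)))) = (√2*(11*I*√5))*(-1/1341183) + 2338524/((-941*(1 - 84690))) = (11*I*√10)*(-1/1341183) + 2338524/((-941*(-84689))) = -11*I*√10/1341183 + 2338524/79692349 = 2338524/79692349 - 11*I*√10/1341183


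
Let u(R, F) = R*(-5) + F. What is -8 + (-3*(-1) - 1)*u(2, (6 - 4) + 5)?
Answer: -14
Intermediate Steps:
u(R, F) = F - 5*R (u(R, F) = -5*R + F = F - 5*R)
-8 + (-3*(-1) - 1)*u(2, (6 - 4) + 5) = -8 + (-3*(-1) - 1)*(((6 - 4) + 5) - 5*2) = -8 + (3 - 1)*((2 + 5) - 10) = -8 + 2*(7 - 10) = -8 + 2*(-3) = -8 - 6 = -14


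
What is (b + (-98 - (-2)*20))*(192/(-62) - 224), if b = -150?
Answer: 1464320/31 ≈ 47236.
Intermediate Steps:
(b + (-98 - (-2)*20))*(192/(-62) - 224) = (-150 + (-98 - (-2)*20))*(192/(-62) - 224) = (-150 + (-98 - 1*(-40)))*(192*(-1/62) - 224) = (-150 + (-98 + 40))*(-96/31 - 224) = (-150 - 58)*(-7040/31) = -208*(-7040/31) = 1464320/31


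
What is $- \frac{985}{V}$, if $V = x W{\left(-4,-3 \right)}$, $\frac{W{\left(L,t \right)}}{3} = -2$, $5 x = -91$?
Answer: $- \frac{4925}{546} \approx -9.0201$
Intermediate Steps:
$x = - \frac{91}{5}$ ($x = \frac{1}{5} \left(-91\right) = - \frac{91}{5} \approx -18.2$)
$W{\left(L,t \right)} = -6$ ($W{\left(L,t \right)} = 3 \left(-2\right) = -6$)
$V = \frac{546}{5}$ ($V = \left(- \frac{91}{5}\right) \left(-6\right) = \frac{546}{5} \approx 109.2$)
$- \frac{985}{V} = - \frac{985}{\frac{546}{5}} = \left(-985\right) \frac{5}{546} = - \frac{4925}{546}$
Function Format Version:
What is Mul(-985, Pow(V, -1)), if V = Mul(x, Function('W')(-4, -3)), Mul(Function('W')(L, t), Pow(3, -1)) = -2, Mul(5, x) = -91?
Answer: Rational(-4925, 546) ≈ -9.0201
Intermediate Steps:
x = Rational(-91, 5) (x = Mul(Rational(1, 5), -91) = Rational(-91, 5) ≈ -18.200)
Function('W')(L, t) = -6 (Function('W')(L, t) = Mul(3, -2) = -6)
V = Rational(546, 5) (V = Mul(Rational(-91, 5), -6) = Rational(546, 5) ≈ 109.20)
Mul(-985, Pow(V, -1)) = Mul(-985, Pow(Rational(546, 5), -1)) = Mul(-985, Rational(5, 546)) = Rational(-4925, 546)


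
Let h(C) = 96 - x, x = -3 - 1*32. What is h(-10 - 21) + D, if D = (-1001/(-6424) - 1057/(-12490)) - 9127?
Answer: -32808254741/3647080 ≈ -8995.8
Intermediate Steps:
x = -35 (x = -3 - 32 = -35)
D = -33286022221/3647080 (D = (-1001*(-1/6424) - 1057*(-1/12490)) - 9127 = (91/584 + 1057/12490) - 9127 = 876939/3647080 - 9127 = -33286022221/3647080 ≈ -9126.8)
h(C) = 131 (h(C) = 96 - 1*(-35) = 96 + 35 = 131)
h(-10 - 21) + D = 131 - 33286022221/3647080 = -32808254741/3647080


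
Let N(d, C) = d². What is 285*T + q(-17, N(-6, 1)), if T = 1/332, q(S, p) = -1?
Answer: -47/332 ≈ -0.14157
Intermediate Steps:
T = 1/332 ≈ 0.0030120
285*T + q(-17, N(-6, 1)) = 285*(1/332) - 1 = 285/332 - 1 = -47/332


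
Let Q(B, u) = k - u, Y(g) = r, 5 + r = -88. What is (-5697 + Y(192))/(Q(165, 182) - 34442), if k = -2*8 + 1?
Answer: 5790/34639 ≈ 0.16715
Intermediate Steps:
r = -93 (r = -5 - 88 = -93)
k = -15 (k = -16 + 1 = -15)
Y(g) = -93
Q(B, u) = -15 - u
(-5697 + Y(192))/(Q(165, 182) - 34442) = (-5697 - 93)/((-15 - 1*182) - 34442) = -5790/((-15 - 182) - 34442) = -5790/(-197 - 34442) = -5790/(-34639) = -5790*(-1/34639) = 5790/34639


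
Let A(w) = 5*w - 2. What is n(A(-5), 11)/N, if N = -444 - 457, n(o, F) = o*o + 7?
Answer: -736/901 ≈ -0.81687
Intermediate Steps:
A(w) = -2 + 5*w
n(o, F) = 7 + o² (n(o, F) = o² + 7 = 7 + o²)
N = -901
n(A(-5), 11)/N = (7 + (-2 + 5*(-5))²)/(-901) = (7 + (-2 - 25)²)*(-1/901) = (7 + (-27)²)*(-1/901) = (7 + 729)*(-1/901) = 736*(-1/901) = -736/901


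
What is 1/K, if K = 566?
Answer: 1/566 ≈ 0.0017668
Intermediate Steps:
1/K = 1/566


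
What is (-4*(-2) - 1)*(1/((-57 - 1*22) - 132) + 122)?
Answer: 180187/211 ≈ 853.97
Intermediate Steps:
(-4*(-2) - 1)*(1/((-57 - 1*22) - 132) + 122) = (8 - 1)*(1/((-57 - 22) - 132) + 122) = 7*(1/(-79 - 132) + 122) = 7*(1/(-211) + 122) = 7*(-1/211 + 122) = 7*(25741/211) = 180187/211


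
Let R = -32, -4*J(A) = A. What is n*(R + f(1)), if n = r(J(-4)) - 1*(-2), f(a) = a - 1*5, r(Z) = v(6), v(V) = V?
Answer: -288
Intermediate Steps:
J(A) = -A/4
r(Z) = 6
f(a) = -5 + a (f(a) = a - 5 = -5 + a)
n = 8 (n = 6 - 1*(-2) = 6 + 2 = 8)
n*(R + f(1)) = 8*(-32 + (-5 + 1)) = 8*(-32 - 4) = 8*(-36) = -288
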